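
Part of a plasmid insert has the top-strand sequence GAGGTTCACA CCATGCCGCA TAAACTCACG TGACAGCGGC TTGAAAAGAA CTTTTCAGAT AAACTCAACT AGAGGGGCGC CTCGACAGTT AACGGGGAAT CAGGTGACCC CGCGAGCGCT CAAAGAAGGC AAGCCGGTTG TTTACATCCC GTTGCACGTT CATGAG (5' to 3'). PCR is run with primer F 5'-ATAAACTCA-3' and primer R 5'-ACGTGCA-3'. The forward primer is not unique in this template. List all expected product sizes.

The forward primer ATAAACTCA matches the top strand at positions 20–28, 59–67.
The reverse primer's reverse complement is TGCACGT, matching at positions 153–159.
Each forward site pairs with the reverse site to give a product ending at position 159: sizes 140, 101 bp.

140 bp, 101 bp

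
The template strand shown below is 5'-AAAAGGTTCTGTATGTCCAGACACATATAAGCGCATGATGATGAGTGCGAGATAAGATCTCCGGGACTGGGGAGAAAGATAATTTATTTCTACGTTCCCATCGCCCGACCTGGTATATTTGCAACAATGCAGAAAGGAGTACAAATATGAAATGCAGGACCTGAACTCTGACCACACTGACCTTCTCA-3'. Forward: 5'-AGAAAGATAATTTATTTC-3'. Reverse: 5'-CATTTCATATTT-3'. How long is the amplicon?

The forward primer matches the template at positions 73–90.
Reverse complement of the reverse primer: AAATATGAAATG. This occurs on the top strand at positions 143–154.
Product length = (reverse-primer end) − (forward-primer start) + 1 = 154 − 73 + 1 = 82 bp.

82 bp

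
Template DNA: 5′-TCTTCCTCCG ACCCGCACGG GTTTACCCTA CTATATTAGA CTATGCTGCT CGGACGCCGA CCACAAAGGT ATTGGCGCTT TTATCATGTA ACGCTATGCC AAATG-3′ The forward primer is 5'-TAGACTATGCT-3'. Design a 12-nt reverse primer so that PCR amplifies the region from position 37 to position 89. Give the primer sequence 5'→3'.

The product's 3' end on the top strand is position 89.
The reverse primer anneals to the top strand over positions 78–89, i.e. to CTTTTATCATGT.
Its sequence written 5'→3' is the reverse complement: ACATGATAAAAG.

5'-ACATGATAAAAG-3'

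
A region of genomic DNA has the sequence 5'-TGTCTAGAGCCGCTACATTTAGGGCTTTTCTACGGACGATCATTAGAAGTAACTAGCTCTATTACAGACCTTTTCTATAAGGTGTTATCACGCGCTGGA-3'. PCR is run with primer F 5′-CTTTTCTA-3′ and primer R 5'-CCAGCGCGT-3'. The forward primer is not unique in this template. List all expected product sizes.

The forward primer CTTTTCTA matches the top strand at positions 25–32, 70–77.
The reverse primer's reverse complement is ACGCGCTGG, matching at positions 90–98.
Each forward site pairs with the reverse site to give a product ending at position 98: sizes 74, 29 bp.

74 bp, 29 bp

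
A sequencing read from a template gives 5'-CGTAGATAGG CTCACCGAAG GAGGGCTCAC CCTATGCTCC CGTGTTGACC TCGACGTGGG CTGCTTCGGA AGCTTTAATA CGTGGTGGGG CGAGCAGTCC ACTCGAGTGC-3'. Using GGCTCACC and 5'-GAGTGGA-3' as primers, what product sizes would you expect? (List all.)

96 bp, 81 bp

The forward primer GGCTCACC matches the top strand at positions 9–16, 24–31.
The reverse primer's reverse complement is TCCACTC, matching at positions 98–104.
Each forward site pairs with the reverse site to give a product ending at position 104: sizes 96, 81 bp.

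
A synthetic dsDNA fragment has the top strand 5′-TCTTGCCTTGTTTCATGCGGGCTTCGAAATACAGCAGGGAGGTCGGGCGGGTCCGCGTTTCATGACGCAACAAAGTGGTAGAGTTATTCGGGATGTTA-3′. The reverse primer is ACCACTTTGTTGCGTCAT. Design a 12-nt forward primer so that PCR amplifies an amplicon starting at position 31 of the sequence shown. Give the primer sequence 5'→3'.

The reverse primer's reverse complement ATGACGCAACAAAGTGGT matches the template at positions 62–79; the product starts at position 31.
The forward primer is identical to the top strand over positions 31–42: ACAGCAGGGAGG.

5'-ACAGCAGGGAGG-3'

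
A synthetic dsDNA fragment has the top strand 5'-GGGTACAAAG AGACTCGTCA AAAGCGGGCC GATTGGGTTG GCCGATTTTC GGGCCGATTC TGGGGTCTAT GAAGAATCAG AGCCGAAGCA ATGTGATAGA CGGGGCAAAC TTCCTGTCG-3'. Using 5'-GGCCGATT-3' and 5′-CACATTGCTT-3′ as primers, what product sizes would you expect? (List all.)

69 bp, 56 bp, 44 bp

The forward primer GGCCGATT matches the top strand at positions 27–34, 40–47, 52–59.
The reverse primer's reverse complement is AAGCAATGTG, matching at positions 86–95.
Each forward site pairs with the reverse site to give a product ending at position 95: sizes 69, 56, 44 bp.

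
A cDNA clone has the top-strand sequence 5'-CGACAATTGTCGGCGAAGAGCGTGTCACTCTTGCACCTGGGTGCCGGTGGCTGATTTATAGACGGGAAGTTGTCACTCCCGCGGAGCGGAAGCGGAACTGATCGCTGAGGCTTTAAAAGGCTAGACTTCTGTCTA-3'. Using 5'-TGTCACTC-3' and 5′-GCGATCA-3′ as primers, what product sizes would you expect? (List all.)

The forward primer TGTCACTC matches the top strand at positions 23–30, 71–78.
The reverse primer's reverse complement is TGATCGC, matching at positions 99–105.
Each forward site pairs with the reverse site to give a product ending at position 105: sizes 83, 35 bp.

83 bp, 35 bp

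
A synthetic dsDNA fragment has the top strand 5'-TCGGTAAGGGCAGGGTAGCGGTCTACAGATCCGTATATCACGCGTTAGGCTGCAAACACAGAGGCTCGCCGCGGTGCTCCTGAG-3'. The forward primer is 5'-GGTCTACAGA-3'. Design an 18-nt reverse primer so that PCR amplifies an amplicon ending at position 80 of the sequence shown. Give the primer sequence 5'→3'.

The forward primer binds at positions 20–29; the product's 3' end on the top strand is position 80.
The reverse primer anneals to the top strand over positions 63–80, i.e. to GGCTCGCCGCGGTGCTCC.
Its sequence written 5'→3' is the reverse complement: GGAGCACCGCGGCGAGCC.

5'-GGAGCACCGCGGCGAGCC-3'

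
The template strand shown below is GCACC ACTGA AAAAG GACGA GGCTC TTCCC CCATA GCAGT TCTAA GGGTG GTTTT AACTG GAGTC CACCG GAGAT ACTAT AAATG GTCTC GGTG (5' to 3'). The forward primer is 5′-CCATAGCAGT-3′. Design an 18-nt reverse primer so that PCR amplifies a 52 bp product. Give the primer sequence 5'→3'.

5'-TTATAGTATCTCCGGTGG-3'

The forward primer binds at positions 31–40, so a 52 bp product ends at position 31 + 52 − 1 = 82.
The reverse primer anneals to the top strand over positions 65–82, i.e. to CCACCGGAGATACTATAA.
Its sequence written 5'→3' is the reverse complement: TTATAGTATCTCCGGTGG.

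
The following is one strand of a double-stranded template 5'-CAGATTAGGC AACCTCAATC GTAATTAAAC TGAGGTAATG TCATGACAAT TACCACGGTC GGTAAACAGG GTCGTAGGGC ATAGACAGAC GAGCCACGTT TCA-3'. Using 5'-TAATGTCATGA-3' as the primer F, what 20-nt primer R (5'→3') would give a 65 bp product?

The forward primer binds at positions 36–46, so a 65 bp product ends at position 36 + 65 − 1 = 100.
The reverse primer anneals to the top strand over positions 81–100, i.e. to ATAGACAGACGAGCCACGTT.
Its sequence written 5'→3' is the reverse complement: AACGTGGCTCGTCTGTCTAT.

5'-AACGTGGCTCGTCTGTCTAT-3'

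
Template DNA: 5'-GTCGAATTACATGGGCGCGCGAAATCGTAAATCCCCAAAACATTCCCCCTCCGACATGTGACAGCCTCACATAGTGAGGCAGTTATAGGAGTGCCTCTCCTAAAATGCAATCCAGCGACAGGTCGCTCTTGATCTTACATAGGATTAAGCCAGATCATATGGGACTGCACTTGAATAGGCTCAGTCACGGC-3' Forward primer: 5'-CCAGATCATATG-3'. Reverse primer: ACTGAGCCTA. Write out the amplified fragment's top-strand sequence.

5'-CCAGATCATATGGGACTGCACTTGAATAGGCTCAGT-3'

Scanning the template, CCAGATCATATG occurs at positions 150–161; this primer anneals to the bottom strand there with its 3' end pointing downstream.
Taking the reverse complement of ACTGAGCCTA gives TAGGCTCAGT, found at positions 176–185 on the template; the primer anneals here to the top strand with its 3' end pointing upstream.
The product is the template from position 150 through 185 (36 bp).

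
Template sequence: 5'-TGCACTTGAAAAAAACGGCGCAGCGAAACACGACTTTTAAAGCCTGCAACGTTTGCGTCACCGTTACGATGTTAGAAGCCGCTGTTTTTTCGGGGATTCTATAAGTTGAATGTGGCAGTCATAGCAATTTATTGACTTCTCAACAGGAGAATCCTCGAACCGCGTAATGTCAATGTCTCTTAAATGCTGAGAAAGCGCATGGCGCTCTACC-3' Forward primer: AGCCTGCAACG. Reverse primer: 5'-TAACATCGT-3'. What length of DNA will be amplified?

Forward primer AGCCTGCAACG is found on the top strand at positions 41–51.
The reverse primer's reverse complement is ACGATGTTA, which matches the template at positions 66–74.
Product length = (reverse-primer end) − (forward-primer start) + 1 = 74 − 41 + 1 = 34 bp.

34 bp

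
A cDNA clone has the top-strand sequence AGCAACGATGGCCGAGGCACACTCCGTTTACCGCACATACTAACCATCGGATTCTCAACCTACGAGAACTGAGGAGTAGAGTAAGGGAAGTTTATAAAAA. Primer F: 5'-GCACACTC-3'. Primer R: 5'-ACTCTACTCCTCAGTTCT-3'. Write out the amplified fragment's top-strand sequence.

5'-GCACACTCCGTTTACCGCACATACTAACCATCGGATTCTCAACCTACGAGAACTGAGGAGTAGAGT-3'

Scanning the template, GCACACTC occurs at positions 17–24; this primer anneals to the bottom strand there with its 3' end pointing downstream.
Taking the reverse complement of ACTCTACTCCTCAGTTCT gives AGAACTGAGGAGTAGAGT, found at positions 65–82 on the template; the primer anneals here to the top strand with its 3' end pointing upstream.
The product is the template from position 17 through 82 (66 bp).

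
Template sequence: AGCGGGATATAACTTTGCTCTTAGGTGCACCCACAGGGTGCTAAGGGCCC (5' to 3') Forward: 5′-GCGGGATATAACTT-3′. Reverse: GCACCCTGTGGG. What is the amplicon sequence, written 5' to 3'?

Scanning the template, GCGGGATATAACTT occurs at positions 2–15; this primer anneals to the bottom strand there with its 3' end pointing downstream.
The reverse primer's reverse complement is CCCACAGGGTGC, which matches the template at positions 30–41.
The product is the template from position 2 through 41 (40 bp).

5'-GCGGGATATAACTTTGCTCTTAGGTGCACCCACAGGGTGC-3'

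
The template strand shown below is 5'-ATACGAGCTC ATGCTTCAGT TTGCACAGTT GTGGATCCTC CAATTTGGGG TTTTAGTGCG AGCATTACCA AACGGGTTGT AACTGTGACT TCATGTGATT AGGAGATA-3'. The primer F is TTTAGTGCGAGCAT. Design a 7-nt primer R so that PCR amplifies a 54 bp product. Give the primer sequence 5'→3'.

5'-CTCCTAA-3'

The forward primer binds at positions 52–65, so a 54 bp product ends at position 52 + 54 − 1 = 105.
The reverse primer anneals to the top strand over positions 99–105, i.e. to TTAGGAG.
Its sequence written 5'→3' is the reverse complement: CTCCTAA.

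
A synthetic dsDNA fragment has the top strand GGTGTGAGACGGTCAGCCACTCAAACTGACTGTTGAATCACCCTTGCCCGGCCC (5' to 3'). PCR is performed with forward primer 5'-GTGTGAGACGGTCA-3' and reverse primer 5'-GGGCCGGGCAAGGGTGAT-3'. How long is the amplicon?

53 bp

Forward primer GTGTGAGACGGTCA is found on the top strand at positions 2–15.
Reverse complement of the reverse primer: ATCACCCTTGCCCGGCCC. This occurs on the top strand at positions 37–54.
The product runs from position 2 to position 54, so its length is 54 − 2 + 1 = 53 bp.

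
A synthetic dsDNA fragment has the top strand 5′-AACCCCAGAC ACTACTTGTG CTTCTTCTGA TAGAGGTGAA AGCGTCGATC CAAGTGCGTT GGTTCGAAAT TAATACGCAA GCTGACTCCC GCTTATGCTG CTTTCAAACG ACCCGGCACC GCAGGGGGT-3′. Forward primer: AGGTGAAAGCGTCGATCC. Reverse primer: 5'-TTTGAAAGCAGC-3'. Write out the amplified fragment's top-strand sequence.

Forward primer AGGTGAAAGCGTCGATCC is found on the top strand at positions 34–51.
Reverse complement of the reverse primer: GCTGCTTTCAAA. This occurs on the top strand at positions 97–108.
The product is the template from position 34 through 108 (75 bp).

5'-AGGTGAAAGCGTCGATCCAAGTGCGTTGGTTCGAAATTAATACGCAAGCTGACTCCCGCTTATGCTGCTTTCAAA-3'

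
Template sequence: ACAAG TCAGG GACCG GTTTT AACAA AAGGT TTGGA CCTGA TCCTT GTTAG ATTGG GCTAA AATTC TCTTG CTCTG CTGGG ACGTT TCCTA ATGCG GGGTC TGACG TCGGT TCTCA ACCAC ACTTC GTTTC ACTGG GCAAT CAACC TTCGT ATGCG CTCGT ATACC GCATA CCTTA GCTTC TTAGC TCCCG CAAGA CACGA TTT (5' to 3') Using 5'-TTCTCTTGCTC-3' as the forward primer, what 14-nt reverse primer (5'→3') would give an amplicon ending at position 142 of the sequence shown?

The forward primer binds at positions 63–73; the product's 3' end on the top strand is position 142.
The reverse primer anneals to the top strand over positions 129–142, i.e. to TCACTGGGCAATCA.
Its sequence written 5'→3' is the reverse complement: TGATTGCCCAGTGA.

5'-TGATTGCCCAGTGA-3'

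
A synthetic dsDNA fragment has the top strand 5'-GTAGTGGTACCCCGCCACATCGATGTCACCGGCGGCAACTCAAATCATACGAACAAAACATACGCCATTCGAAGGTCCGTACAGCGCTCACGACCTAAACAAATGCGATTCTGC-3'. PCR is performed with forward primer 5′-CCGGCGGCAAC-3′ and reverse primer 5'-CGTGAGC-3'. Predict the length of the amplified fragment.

Scanning the template, CCGGCGGCAAC occurs at positions 29–39; this primer anneals to the bottom strand there with its 3' end pointing downstream.
The reverse primer's reverse complement is GCTCACG, which matches the template at positions 86–92.
Amplicon spans positions 29–92: 64 bp.

64 bp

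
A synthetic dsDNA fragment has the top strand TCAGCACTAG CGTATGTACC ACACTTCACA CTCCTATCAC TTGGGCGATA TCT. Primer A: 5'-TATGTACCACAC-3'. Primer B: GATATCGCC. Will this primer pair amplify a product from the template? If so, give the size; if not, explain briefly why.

Yes — a 40 bp product.

Primer A (TATGTACCACAC) matches the top strand at positions 13–24; it acts as a forward primer.
Primer B's reverse complement is GGCGATATC, matching the top strand at positions 44–52; it acts as a reverse primer.
The 3' ends face each other across positions 13–52, giving a 40 bp product.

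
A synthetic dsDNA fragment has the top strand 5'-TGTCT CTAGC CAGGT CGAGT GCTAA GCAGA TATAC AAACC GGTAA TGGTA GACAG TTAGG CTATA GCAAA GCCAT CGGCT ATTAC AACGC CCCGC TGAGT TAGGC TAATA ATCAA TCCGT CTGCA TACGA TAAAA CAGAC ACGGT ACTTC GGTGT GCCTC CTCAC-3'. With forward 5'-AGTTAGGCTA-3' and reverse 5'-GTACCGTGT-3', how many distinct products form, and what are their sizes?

The forward primer AGTTAGGCTA matches the top strand at positions 54–63, 98–107.
The reverse primer's reverse complement is ACACGGTAC, matching at positions 139–147.
Each forward site pairs with the reverse site to give a product ending at position 147: sizes 94, 50 bp.

Two products: 94 bp, 50 bp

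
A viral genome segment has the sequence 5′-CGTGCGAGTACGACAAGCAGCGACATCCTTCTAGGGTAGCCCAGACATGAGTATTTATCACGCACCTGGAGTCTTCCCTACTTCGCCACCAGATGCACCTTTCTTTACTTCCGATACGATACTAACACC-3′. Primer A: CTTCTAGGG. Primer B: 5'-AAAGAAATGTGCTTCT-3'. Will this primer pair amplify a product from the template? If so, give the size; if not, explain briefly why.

No product — primer B has no binding site in the template.

Primer B (AAAGAAATGTGCTTCT) does not match the top strand, and its reverse complement AGAAGCACATTTCTTT does not match either.
With no annealing site for primer B, no amplification occurs.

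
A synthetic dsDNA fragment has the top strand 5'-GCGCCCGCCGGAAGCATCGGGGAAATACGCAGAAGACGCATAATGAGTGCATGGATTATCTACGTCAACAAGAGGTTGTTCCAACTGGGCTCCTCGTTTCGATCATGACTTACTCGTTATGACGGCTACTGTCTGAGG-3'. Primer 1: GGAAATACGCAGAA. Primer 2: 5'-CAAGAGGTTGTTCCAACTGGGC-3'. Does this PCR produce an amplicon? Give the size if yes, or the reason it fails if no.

Primer 1 (GGAAATACGCAGAA) matches the top strand at positions 21–34 (3' end points downstream).
Primer 2 (CAAGAGGTTGTTCCAACTGGGC) also matches the top strand directly, at positions 69–90 — its reverse complement GCCCAGTTGGAACAACCTCTTG is not present.
Both primers anneal to the bottom strand with 3' ends pointing the same way, so neither can prime synthesis back toward the other.

No product — both primers anneal to the same strand and extend in the same direction.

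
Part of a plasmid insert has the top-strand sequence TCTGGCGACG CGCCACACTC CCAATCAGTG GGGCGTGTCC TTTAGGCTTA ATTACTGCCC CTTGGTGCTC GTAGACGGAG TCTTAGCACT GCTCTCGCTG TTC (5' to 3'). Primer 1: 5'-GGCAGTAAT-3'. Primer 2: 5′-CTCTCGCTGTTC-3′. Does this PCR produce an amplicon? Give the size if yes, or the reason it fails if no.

No product — the primers' 3' ends point away from each other.

Primer 1 (GGCAGTAAT) has reverse complement ATTACTGCC, which matches the top strand at positions 51–59; primer 1 anneals to the top strand there with its 3' end pointing upstream toward position 51.
Primer 2 (CTCTCGCTGTTC) matches the top strand directly at positions 92–103; it anneals to the bottom strand with its 3' end pointing downstream toward position 103.
The 3' ends diverge (primer 1 extends toward position 1, primer 2 toward position 103), so the primers never converge on a shared product.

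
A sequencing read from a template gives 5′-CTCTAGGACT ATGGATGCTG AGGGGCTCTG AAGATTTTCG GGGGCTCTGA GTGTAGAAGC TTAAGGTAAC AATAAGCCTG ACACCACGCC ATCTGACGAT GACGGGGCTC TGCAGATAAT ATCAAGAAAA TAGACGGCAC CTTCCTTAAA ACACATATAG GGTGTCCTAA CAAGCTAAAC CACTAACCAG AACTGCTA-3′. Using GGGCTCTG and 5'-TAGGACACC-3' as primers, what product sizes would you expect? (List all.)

147 bp, 128 bp, 65 bp

The forward primer GGGCTCTG matches the top strand at positions 23–30, 42–49, 105–112.
The reverse primer's reverse complement is GGTGTCCTA, matching at positions 161–169.
Each forward site pairs with the reverse site to give a product ending at position 169: sizes 147, 128, 65 bp.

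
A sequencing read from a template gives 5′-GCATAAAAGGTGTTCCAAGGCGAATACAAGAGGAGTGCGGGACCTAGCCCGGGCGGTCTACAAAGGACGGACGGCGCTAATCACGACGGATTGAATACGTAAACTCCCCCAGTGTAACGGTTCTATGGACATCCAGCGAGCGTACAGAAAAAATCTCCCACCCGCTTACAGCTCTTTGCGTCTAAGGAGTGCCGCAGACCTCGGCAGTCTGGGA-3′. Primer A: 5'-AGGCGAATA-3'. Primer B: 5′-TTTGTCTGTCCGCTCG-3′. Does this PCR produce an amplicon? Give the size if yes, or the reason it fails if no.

No product — primer B has no binding site in the template.

Primer B (TTTGTCTGTCCGCTCG) does not match the top strand, and its reverse complement CGAGCGGACAGACAAA does not match either.
With no annealing site for primer B, no amplification occurs.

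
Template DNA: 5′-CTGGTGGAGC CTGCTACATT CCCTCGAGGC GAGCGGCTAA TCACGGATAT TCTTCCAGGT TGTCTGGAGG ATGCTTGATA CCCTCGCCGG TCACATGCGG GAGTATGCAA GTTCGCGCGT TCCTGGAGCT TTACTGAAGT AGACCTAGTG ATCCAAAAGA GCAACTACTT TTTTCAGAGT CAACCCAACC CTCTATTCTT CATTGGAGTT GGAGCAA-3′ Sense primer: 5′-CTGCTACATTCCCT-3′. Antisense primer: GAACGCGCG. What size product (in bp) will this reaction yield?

112 bp

The forward primer matches the template at positions 11–24.
Reverse complement of the reverse primer: CGCGCGTTC. This occurs on the top strand at positions 114–122.
The product runs from position 11 to position 122, so its length is 122 − 11 + 1 = 112 bp.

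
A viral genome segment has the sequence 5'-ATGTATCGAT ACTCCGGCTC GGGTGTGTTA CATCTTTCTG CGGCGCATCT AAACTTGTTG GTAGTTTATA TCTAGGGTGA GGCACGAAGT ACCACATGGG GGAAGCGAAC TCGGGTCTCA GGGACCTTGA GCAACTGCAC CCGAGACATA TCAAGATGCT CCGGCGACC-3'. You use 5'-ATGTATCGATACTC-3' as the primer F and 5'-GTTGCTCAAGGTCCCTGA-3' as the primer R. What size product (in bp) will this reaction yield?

135 bp

Scanning the template, ATGTATCGATACTC occurs at positions 1–14; this primer anneals to the bottom strand there with its 3' end pointing downstream.
Reverse complement of the reverse primer: TCAGGGACCTTGAGCAAC. This occurs on the top strand at positions 118–135.
The product runs from position 1 to position 135, so its length is 135 − 1 + 1 = 135 bp.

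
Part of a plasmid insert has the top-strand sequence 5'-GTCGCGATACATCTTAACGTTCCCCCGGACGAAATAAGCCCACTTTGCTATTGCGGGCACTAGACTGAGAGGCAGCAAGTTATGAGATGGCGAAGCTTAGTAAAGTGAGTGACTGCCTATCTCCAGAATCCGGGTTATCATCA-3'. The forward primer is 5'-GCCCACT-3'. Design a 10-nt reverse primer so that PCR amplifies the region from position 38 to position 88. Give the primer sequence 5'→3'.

5'-ATCTCATAAC-3'

The product's 3' end on the top strand is position 88.
The reverse primer anneals to the top strand over positions 79–88, i.e. to GTTATGAGAT.
Its sequence written 5'→3' is the reverse complement: ATCTCATAAC.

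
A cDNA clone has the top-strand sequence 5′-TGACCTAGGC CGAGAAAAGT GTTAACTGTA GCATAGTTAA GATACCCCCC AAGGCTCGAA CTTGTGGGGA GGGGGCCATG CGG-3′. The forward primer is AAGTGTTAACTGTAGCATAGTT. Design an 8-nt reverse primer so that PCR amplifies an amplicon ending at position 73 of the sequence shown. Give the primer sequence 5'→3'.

The forward primer binds at positions 17–38; the product's 3' end on the top strand is position 73.
The reverse primer anneals to the top strand over positions 66–73, i.e. to GGGGAGGG.
Its sequence written 5'→3' is the reverse complement: CCCTCCCC.

5'-CCCTCCCC-3'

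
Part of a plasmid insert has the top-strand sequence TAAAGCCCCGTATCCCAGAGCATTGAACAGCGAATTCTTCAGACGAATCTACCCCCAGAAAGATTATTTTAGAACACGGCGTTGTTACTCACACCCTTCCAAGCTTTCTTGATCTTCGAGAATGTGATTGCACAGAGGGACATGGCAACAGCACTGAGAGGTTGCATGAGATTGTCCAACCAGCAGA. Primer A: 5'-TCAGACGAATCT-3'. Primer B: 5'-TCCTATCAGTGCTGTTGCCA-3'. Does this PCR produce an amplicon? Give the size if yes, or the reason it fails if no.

Primer B (TCCTATCAGTGCTGTTGCCA) does not match the top strand, and its reverse complement TGGCAACAGCACTGATAGGA does not match either.
With no annealing site for primer B, no amplification occurs.

No product — primer B has no binding site in the template.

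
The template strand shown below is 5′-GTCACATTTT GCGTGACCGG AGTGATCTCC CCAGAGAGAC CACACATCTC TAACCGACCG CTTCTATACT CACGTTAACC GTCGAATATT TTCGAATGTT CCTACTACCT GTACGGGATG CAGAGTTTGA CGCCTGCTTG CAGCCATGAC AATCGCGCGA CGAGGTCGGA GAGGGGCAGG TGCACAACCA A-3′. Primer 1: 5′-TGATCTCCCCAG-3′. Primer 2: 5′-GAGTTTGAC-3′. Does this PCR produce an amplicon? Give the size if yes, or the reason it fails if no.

Primer 1 (TGATCTCCCCAG) matches the top strand at positions 23–34 (3' end points downstream).
Primer 2 (GAGTTTGAC) also matches the top strand directly, at positions 123–131 — its reverse complement GTCAAACTC is not present.
Both primers anneal to the bottom strand with 3' ends pointing the same way, so neither can prime synthesis back toward the other.

No product — both primers anneal to the same strand and extend in the same direction.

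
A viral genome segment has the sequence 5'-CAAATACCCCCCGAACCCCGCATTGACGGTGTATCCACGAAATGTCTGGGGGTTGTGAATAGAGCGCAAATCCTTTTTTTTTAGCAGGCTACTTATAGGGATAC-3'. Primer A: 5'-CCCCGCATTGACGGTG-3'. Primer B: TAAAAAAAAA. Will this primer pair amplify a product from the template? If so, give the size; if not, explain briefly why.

Primer A (CCCCGCATTGACGGTG) matches the top strand at positions 16–31; it acts as a forward primer.
Primer B's reverse complement is TTTTTTTTTA, matching the top strand at positions 74–83; it acts as a reverse primer.
The 3' ends face each other across positions 16–83, giving a 68 bp product.

Yes — a 68 bp product.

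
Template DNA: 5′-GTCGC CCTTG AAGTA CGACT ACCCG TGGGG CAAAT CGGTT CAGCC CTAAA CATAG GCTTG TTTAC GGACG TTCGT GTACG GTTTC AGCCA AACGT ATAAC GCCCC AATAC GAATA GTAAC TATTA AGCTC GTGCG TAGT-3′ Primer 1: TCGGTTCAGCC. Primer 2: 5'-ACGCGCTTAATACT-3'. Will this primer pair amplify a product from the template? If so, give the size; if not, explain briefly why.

No product — primer 2 has no binding site in the template.

Primer 2 (ACGCGCTTAATACT) does not match the top strand, and its reverse complement AGTATTAAGCGCGT does not match either.
With no annealing site for primer 2, no amplification occurs.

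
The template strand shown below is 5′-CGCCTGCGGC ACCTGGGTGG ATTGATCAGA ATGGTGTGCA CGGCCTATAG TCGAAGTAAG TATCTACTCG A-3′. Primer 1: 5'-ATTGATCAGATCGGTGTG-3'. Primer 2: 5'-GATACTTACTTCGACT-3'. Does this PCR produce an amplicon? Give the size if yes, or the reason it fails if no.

Primer 1 (ATTGATCAGATCGGTGTG) does not match the top strand, and its reverse complement CACACCGATCTGATCAAT does not match either.
With no annealing site for primer 1, no amplification occurs.

No product — primer 1 has no binding site in the template.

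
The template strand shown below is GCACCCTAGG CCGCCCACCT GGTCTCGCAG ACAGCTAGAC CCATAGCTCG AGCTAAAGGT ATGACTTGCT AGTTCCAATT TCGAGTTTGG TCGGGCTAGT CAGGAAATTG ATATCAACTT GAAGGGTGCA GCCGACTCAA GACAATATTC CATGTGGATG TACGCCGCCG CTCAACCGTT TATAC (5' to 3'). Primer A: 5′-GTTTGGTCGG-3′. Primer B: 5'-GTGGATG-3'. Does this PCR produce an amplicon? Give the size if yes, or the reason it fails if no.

Primer A (GTTTGGTCGG) matches the top strand at positions 85–94 (3' end points downstream).
Primer B (GTGGATG) also matches the top strand directly, at positions 154–160 — its reverse complement CATCCAC is not present.
Both primers anneal to the bottom strand with 3' ends pointing the same way, so neither can prime synthesis back toward the other.

No product — both primers anneal to the same strand and extend in the same direction.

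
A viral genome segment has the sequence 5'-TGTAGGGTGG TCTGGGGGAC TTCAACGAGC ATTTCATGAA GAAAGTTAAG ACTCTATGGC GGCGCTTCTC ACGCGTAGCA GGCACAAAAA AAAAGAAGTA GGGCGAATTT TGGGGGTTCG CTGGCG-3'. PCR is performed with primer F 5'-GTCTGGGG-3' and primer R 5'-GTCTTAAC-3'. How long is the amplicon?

43 bp

The forward primer matches the template at positions 10–17.
The reverse primer's reverse complement is GTTAAGAC, which matches the template at positions 45–52.
The product runs from position 10 to position 52, so its length is 52 − 10 + 1 = 43 bp.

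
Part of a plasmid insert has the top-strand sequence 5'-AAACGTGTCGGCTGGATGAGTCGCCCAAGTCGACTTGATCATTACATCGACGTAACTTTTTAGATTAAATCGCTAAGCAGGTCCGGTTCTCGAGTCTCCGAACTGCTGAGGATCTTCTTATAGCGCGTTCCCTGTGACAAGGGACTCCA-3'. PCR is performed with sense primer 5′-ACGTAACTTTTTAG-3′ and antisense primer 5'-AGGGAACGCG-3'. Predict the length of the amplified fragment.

84 bp

Scanning the template, ACGTAACTTTTTAG occurs at positions 50–63; this primer anneals to the bottom strand there with its 3' end pointing downstream.
Taking the reverse complement of AGGGAACGCG gives CGCGTTCCCT, found at positions 124–133 on the template; the primer anneals here to the top strand with its 3' end pointing upstream.
Amplicon spans positions 50–133: 84 bp.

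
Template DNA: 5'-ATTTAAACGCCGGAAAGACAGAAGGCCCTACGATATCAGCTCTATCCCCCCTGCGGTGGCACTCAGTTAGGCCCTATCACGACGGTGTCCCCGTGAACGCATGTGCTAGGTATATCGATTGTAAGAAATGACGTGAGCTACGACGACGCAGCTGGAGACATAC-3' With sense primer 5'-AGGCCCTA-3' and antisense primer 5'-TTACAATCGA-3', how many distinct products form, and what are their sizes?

The forward primer AGGCCCTA matches the top strand at positions 23–30, 69–76.
The reverse primer's reverse complement is TCGATTGTAA, matching at positions 115–124.
Each forward site pairs with the reverse site to give a product ending at position 124: sizes 102, 56 bp.

Two products: 102 bp, 56 bp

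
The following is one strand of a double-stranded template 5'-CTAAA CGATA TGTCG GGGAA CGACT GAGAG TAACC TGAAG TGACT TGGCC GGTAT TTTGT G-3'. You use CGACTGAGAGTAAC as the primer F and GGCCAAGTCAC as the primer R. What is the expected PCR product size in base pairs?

Scanning the template, CGACTGAGAGTAAC occurs at positions 21–34; this primer anneals to the bottom strand there with its 3' end pointing downstream.
Taking the reverse complement of GGCCAAGTCAC gives GTGACTTGGCC, found at positions 40–50 on the template; the primer anneals here to the top strand with its 3' end pointing upstream.
Product length = (reverse-primer end) − (forward-primer start) + 1 = 50 − 21 + 1 = 30 bp.

30 bp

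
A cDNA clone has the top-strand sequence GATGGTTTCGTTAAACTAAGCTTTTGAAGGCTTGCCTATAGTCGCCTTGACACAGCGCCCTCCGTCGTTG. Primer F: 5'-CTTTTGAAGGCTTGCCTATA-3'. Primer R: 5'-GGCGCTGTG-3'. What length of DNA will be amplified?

The forward primer matches the template at positions 21–40.
Taking the reverse complement of GGCGCTGTG gives CACAGCGCC, found at positions 51–59 on the template; the primer anneals here to the top strand with its 3' end pointing upstream.
Amplicon spans positions 21–59: 39 bp.

39 bp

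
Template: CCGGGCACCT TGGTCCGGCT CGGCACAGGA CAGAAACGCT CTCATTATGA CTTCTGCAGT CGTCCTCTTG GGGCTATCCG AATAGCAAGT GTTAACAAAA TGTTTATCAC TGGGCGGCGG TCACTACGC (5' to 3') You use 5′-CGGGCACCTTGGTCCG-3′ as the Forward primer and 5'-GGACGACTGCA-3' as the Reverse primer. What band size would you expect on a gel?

The forward primer matches the template at positions 2–17.
The reverse primer's reverse complement is TGCAGTCGTCC, which matches the template at positions 55–65.
Product length = (reverse-primer end) − (forward-primer start) + 1 = 65 − 2 + 1 = 64 bp.

64 bp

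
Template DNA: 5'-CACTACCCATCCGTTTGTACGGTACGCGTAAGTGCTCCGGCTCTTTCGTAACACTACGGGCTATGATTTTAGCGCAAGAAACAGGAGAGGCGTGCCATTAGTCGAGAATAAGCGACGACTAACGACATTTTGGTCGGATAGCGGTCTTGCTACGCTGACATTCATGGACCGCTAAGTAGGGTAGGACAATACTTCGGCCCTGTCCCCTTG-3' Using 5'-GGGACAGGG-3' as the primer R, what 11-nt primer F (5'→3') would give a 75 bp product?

The reverse primer's reverse complement CCCTGTCCC matches the template at positions 198–206, so the product ends at position 206.
A 75 bp product then starts at position 206 − 75 + 1 = 132.
The forward primer is identical to the top strand there: GGTCGGATAGC.

5'-GGTCGGATAGC-3'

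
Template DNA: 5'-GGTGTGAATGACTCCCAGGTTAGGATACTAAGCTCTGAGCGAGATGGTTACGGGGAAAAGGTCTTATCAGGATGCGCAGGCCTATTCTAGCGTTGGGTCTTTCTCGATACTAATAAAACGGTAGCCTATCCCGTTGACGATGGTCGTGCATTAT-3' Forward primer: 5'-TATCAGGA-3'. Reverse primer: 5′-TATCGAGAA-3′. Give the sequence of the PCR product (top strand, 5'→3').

5'-TATCAGGATGCGCAGGCCTATTCTAGCGTTGGGTCTTTCTCGATA-3'

Scanning the template, TATCAGGA occurs at positions 65–72; this primer anneals to the bottom strand there with its 3' end pointing downstream.
The reverse primer's reverse complement is TTCTCGATA, which matches the template at positions 101–109.
The product is the template from position 65 through 109 (45 bp).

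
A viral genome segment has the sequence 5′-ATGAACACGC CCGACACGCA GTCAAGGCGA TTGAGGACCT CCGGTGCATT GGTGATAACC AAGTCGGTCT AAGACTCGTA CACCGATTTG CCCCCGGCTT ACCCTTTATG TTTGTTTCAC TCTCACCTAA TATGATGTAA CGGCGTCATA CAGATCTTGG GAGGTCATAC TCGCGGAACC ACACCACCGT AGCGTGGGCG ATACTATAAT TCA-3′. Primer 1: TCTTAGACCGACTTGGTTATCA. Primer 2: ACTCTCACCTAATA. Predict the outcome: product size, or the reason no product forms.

No product — the primers' 3' ends point away from each other.

Primer 1 (TCTTAGACCGACTTGGTTATCA) has reverse complement TGATAACCAAGTCGGTCTAAGA, which matches the top strand at positions 53–74; primer 1 anneals to the top strand there with its 3' end pointing upstream toward position 53.
Primer 2 (ACTCTCACCTAATA) matches the top strand directly at positions 119–132; it anneals to the bottom strand with its 3' end pointing downstream toward position 132.
The 3' ends diverge (primer 1 extends toward position 1, primer 2 toward position 213), so the primers never converge on a shared product.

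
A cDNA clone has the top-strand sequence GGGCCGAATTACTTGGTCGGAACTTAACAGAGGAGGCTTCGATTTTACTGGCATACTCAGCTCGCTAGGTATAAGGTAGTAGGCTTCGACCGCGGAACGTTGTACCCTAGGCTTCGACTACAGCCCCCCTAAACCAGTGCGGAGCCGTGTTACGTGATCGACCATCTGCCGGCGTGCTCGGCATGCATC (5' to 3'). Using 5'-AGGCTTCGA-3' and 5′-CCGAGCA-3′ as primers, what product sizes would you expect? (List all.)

The forward primer AGGCTTCGA matches the top strand at positions 34–42, 81–89, 109–117.
The reverse primer's reverse complement is TGCTCGG, matching at positions 175–181.
Each forward site pairs with the reverse site to give a product ending at position 181: sizes 148, 101, 73 bp.

148 bp, 101 bp, 73 bp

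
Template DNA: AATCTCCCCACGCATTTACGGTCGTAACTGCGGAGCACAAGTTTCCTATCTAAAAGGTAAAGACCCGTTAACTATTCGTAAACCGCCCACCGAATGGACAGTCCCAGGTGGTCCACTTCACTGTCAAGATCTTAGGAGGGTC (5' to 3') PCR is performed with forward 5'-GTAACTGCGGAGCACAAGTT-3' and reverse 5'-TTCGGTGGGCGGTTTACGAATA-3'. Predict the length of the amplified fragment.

Scanning the template, GTAACTGCGGAGCACAAGTT occurs at positions 24–43; this primer anneals to the bottom strand there with its 3' end pointing downstream.
The reverse primer's reverse complement is TATTCGTAAACCGCCCACCGAA, which matches the template at positions 73–94.
Product length = (reverse-primer end) − (forward-primer start) + 1 = 94 − 24 + 1 = 71 bp.

71 bp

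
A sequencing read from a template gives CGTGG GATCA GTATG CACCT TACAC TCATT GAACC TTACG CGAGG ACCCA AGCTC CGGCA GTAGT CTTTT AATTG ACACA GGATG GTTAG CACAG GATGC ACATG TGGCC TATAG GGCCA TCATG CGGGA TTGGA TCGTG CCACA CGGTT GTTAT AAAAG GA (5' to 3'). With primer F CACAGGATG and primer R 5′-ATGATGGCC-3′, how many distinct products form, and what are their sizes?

The forward primer CACAGGATG matches the top strand at positions 77–85, 91–99.
The reverse primer's reverse complement is GGCCATCAT, matching at positions 116–124.
Each forward site pairs with the reverse site to give a product ending at position 124: sizes 48, 34 bp.

Two products: 48 bp, 34 bp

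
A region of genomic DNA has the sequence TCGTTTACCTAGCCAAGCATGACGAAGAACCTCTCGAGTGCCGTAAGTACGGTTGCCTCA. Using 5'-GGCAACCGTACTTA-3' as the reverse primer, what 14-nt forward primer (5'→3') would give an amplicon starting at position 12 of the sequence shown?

5'-GCCAAGCATGACGA-3'

The reverse primer's reverse complement TAAGTACGGTTGCC matches the template at positions 44–57; the product starts at position 12.
The forward primer is identical to the top strand over positions 12–25: GCCAAGCATGACGA.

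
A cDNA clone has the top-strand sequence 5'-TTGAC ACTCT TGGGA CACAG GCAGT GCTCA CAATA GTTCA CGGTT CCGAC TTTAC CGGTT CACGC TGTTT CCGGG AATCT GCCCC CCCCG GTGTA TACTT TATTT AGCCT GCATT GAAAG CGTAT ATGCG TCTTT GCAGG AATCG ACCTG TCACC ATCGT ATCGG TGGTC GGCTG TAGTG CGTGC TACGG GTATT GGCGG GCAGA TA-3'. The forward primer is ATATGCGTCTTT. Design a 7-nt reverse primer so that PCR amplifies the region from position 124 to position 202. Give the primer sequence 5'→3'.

5'-GCCCGCC-3'

The product's 3' end on the top strand is position 202.
The reverse primer anneals to the top strand over positions 196–202, i.e. to GGCGGGC.
Its sequence written 5'→3' is the reverse complement: GCCCGCC.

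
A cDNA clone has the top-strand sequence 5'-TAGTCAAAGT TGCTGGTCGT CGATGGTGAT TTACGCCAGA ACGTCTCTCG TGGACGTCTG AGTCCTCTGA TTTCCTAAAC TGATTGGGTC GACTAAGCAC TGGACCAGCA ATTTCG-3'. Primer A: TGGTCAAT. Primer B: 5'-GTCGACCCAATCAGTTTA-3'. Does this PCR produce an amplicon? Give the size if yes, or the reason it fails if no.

No product — primer A has no binding site in the template.

Primer A (TGGTCAAT) does not match the top strand, and its reverse complement ATTGACCA does not match either.
With no annealing site for primer A, no amplification occurs.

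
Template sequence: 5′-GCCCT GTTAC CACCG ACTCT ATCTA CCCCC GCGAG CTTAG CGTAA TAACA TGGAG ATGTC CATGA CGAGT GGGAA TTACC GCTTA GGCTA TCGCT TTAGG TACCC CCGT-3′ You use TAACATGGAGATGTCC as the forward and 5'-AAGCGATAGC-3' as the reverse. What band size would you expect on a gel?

Forward primer TAACATGGAGATGTCC is found on the top strand at positions 46–61.
Reverse complement of the reverse primer: GCTATCGCTT. This occurs on the top strand at positions 87–96.
Amplicon spans positions 46–96: 51 bp.

51 bp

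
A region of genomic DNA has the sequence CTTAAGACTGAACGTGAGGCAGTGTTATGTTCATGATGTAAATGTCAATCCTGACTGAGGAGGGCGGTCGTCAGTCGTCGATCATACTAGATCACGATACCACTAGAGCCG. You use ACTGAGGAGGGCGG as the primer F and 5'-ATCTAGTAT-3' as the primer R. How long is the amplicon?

39 bp

Forward primer ACTGAGGAGGGCGG is found on the top strand at positions 54–67.
Reverse complement of the reverse primer: ATACTAGAT. This occurs on the top strand at positions 84–92.
Product length = (reverse-primer end) − (forward-primer start) + 1 = 92 − 54 + 1 = 39 bp.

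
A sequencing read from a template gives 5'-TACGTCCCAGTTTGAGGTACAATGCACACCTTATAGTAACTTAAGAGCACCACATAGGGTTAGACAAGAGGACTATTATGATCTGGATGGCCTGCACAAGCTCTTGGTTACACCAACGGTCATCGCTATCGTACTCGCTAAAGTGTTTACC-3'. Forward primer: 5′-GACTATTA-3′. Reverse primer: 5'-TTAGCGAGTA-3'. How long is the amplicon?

71 bp

Forward primer GACTATTA is found on the top strand at positions 71–78.
Reverse complement of the reverse primer: TACTCGCTAA. This occurs on the top strand at positions 132–141.
Amplicon spans positions 71–141: 71 bp.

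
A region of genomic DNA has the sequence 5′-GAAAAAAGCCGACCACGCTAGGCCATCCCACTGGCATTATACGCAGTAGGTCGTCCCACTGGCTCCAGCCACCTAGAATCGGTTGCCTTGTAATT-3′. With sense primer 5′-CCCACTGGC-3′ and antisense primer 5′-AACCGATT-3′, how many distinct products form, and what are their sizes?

The forward primer CCCACTGGC matches the top strand at positions 27–35, 55–63.
The reverse primer's reverse complement is AATCGGTT, matching at positions 77–84.
Each forward site pairs with the reverse site to give a product ending at position 84: sizes 58, 30 bp.

Two products: 58 bp, 30 bp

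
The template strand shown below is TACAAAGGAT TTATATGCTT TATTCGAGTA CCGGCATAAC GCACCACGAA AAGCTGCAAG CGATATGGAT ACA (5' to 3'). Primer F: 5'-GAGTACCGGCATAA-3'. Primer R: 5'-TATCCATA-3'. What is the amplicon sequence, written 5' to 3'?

Forward primer GAGTACCGGCATAA is found on the top strand at positions 26–39.
The reverse primer's reverse complement is TATGGATA, which matches the template at positions 64–71.
The product is the template from position 26 through 71 (46 bp).

5'-GAGTACCGGCATAACGCACCACGAAAAGCTGCAAGCGATATGGATA-3'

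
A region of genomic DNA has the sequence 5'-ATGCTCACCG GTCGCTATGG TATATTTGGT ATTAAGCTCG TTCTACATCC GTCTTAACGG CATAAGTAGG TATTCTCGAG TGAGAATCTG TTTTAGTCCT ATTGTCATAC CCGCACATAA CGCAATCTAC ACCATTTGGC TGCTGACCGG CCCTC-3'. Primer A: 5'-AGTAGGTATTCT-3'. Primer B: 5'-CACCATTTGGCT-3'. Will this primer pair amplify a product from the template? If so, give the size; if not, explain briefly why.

No product — both primers anneal to the same strand and extend in the same direction.

Primer A (AGTAGGTATTCT) matches the top strand at positions 65–76 (3' end points downstream).
Primer B (CACCATTTGGCT) also matches the top strand directly, at positions 130–141 — its reverse complement AGCCAAATGGTG is not present.
Both primers anneal to the bottom strand with 3' ends pointing the same way, so neither can prime synthesis back toward the other.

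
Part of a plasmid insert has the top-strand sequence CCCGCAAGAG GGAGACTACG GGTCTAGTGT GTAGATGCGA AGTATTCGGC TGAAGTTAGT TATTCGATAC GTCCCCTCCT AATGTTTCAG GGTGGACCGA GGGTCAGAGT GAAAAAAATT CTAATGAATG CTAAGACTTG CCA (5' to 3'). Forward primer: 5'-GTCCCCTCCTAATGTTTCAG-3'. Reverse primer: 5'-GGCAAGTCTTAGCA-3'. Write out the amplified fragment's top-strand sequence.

Forward primer GTCCCCTCCTAATGTTTCAG is found on the top strand at positions 71–90.
Taking the reverse complement of GGCAAGTCTTAGCA gives TGCTAAGACTTGCC, found at positions 129–142 on the template; the primer anneals here to the top strand with its 3' end pointing upstream.
The product is the template from position 71 through 142 (72 bp).

5'-GTCCCCTCCTAATGTTTCAGGGTGGACCGAGGGTCAGAGTGAAAAAAATTCTAATGAATGCTAAGACTTGCC-3'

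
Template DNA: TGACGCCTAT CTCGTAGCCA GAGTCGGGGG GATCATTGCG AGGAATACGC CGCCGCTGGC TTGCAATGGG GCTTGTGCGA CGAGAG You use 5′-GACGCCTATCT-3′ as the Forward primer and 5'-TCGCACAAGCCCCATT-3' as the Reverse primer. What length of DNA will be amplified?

The forward primer matches the template at positions 2–12.
Taking the reverse complement of TCGCACAAGCCCCATT gives AATGGGGCTTGTGCGA, found at positions 65–80 on the template; the primer anneals here to the top strand with its 3' end pointing upstream.
The product runs from position 2 to position 80, so its length is 80 − 2 + 1 = 79 bp.

79 bp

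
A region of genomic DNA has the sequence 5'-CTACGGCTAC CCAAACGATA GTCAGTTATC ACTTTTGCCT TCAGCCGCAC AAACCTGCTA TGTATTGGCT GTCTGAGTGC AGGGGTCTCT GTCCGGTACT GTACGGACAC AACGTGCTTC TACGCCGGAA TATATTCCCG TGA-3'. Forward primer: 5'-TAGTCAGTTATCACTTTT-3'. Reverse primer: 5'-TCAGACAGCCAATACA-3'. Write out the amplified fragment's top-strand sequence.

The forward primer matches the template at positions 19–36.
Reverse complement of the reverse primer: TGTATTGGCTGTCTGA. This occurs on the top strand at positions 61–76.
The product is the template from position 19 through 76 (58 bp).

5'-TAGTCAGTTATCACTTTTGCCTTCAGCCGCACAAACCTGCTATGTATTGGCTGTCTGA-3'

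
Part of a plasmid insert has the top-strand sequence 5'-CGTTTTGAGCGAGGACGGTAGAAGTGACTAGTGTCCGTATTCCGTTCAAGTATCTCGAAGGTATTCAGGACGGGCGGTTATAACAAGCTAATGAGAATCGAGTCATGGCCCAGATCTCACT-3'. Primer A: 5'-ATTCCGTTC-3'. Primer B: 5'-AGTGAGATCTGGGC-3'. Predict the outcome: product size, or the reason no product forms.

Primer A (ATTCCGTTC) matches the top strand at positions 39–47; it acts as a forward primer.
Primer B's reverse complement is GCCCAGATCTCACT, matching the top strand at positions 108–121; it acts as a reverse primer.
The 3' ends face each other across positions 39–121, giving an 83 bp product.

Yes — an 83 bp product.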